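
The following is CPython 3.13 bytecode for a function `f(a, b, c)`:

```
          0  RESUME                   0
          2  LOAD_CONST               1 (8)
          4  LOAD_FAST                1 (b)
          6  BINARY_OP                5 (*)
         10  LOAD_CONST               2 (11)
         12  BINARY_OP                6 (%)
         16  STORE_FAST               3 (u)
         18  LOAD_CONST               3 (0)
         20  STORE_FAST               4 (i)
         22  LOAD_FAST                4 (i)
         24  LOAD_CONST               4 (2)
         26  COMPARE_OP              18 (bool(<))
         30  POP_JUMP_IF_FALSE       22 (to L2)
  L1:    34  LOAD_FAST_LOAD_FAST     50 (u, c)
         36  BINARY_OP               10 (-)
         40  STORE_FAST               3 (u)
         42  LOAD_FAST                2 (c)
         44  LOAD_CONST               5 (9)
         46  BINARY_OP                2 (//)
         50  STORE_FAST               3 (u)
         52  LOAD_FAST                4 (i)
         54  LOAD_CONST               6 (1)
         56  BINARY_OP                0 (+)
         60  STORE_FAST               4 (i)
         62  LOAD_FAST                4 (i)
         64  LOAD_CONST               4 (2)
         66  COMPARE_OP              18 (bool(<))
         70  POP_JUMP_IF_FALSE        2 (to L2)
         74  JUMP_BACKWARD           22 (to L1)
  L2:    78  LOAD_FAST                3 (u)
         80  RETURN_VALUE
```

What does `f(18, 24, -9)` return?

LOAD_CONST → push 8. Stack: [8]
LOAD_FAST b → push 24. Stack: [8, 24]
BINARY_OP * → 8 * 24 = 192. Stack: [192]
LOAD_CONST → push 11. Stack: [192, 11]
BINARY_OP % → 192 % 11 = 5. Stack: [5]
STORE_FAST u → u=5. Stack: []
LOAD_CONST → push 0. Stack: [0]
STORE_FAST i → i=0. Stack: []
LOAD_FAST i → push 0. Stack: [0]
LOAD_CONST → push 2. Stack: [0, 2]
COMPARE_OP bool(<) → 0 vs 2 = True. Stack: [True]
POP_JUMP_IF_FALSE → pop True; no jump. Stack: []
LOAD_FAST_LOAD_FAST u,c → push 5,-9. Stack: [5, -9]
BINARY_OP - → 5 - -9 = 14. Stack: [14]
STORE_FAST u → u=14. Stack: []
LOAD_FAST c → push -9. Stack: [-9]
LOAD_CONST → push 9. Stack: [-9, 9]
BINARY_OP // → -9 // 9 = -1. Stack: [-1]
STORE_FAST u → u=-1. Stack: []
LOAD_FAST i → push 0. Stack: [0]
LOAD_CONST → push 1. Stack: [0, 1]
BINARY_OP + → 0 + 1 = 1. Stack: [1]
STORE_FAST i → i=1. Stack: []
LOAD_FAST i → push 1. Stack: [1]
LOAD_CONST → push 2. Stack: [1, 2]
COMPARE_OP bool(<) → 1 vs 2 = True. Stack: [True]
POP_JUMP_IF_FALSE → pop True; no jump. Stack: []
LOAD_FAST_LOAD_FAST u,c → push -1,-9. Stack: [-1, -9]
BINARY_OP - → -1 - -9 = 8. Stack: [8]
STORE_FAST u → u=8. Stack: []
LOAD_FAST c → push -9. Stack: [-9]
LOAD_CONST → push 9. Stack: [-9, 9]
BINARY_OP // → -9 // 9 = -1. Stack: [-1]
STORE_FAST u → u=-1. Stack: []
LOAD_FAST i → push 1. Stack: [1]
LOAD_CONST → push 1. Stack: [1, 1]
BINARY_OP + → 1 + 1 = 2. Stack: [2]
STORE_FAST i → i=2. Stack: []
LOAD_FAST i → push 2. Stack: [2]
LOAD_CONST → push 2. Stack: [2, 2]
COMPARE_OP bool(<) → 2 vs 2 = False. Stack: [False]
POP_JUMP_IF_FALSE → pop False; jump. Stack: []
LOAD_FAST u → push -1. Stack: [-1]
RETURN_VALUE → return -1.

-1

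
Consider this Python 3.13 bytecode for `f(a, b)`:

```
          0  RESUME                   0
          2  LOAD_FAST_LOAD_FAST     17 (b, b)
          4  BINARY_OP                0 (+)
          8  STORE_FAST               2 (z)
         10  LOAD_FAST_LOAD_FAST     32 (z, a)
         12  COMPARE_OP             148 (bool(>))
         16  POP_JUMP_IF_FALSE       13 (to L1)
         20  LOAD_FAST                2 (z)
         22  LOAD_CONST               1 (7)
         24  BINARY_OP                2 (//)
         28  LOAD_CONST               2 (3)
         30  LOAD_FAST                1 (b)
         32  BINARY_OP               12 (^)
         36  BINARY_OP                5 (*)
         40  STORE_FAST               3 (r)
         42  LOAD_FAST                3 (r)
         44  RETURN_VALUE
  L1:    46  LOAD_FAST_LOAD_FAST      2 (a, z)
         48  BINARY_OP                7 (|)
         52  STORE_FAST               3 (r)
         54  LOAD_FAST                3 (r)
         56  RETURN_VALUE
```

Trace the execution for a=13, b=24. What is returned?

LOAD_FAST_LOAD_FAST b,b → push 24,24. Stack: [24, 24]
BINARY_OP + → 24 + 24 = 48. Stack: [48]
STORE_FAST z → z=48. Stack: []
LOAD_FAST_LOAD_FAST z,a → push 48,13. Stack: [48, 13]
COMPARE_OP bool(>) → 48 vs 13 = True. Stack: [True]
POP_JUMP_IF_FALSE → pop True; no jump. Stack: []
LOAD_FAST z → push 48. Stack: [48]
LOAD_CONST → push 7. Stack: [48, 7]
BINARY_OP // → 48 // 7 = 6. Stack: [6]
LOAD_CONST → push 3. Stack: [6, 3]
LOAD_FAST b → push 24. Stack: [6, 3, 24]
BINARY_OP ^ → 3 ^ 24 = 27. Stack: [6, 27]
BINARY_OP * → 6 * 27 = 162. Stack: [162]
STORE_FAST r → r=162. Stack: []
LOAD_FAST r → push 162. Stack: [162]
RETURN_VALUE → return 162.

162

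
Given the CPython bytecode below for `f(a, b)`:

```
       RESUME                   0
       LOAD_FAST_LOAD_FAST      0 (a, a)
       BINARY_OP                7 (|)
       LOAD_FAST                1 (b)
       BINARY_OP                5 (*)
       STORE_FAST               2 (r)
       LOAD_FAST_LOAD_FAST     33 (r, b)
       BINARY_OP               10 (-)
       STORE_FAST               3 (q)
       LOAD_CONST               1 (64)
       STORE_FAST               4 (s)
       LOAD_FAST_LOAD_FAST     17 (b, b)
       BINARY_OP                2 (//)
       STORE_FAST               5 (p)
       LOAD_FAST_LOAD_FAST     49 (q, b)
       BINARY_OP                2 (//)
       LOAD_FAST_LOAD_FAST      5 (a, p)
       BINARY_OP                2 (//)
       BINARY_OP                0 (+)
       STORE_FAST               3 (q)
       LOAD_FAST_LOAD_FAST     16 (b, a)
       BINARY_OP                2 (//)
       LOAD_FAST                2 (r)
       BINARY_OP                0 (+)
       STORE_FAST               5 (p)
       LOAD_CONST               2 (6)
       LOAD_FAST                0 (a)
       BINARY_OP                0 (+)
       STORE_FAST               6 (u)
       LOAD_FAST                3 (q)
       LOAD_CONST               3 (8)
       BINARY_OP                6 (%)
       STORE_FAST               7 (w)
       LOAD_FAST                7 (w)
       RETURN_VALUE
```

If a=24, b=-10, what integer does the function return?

7

LOAD_FAST_LOAD_FAST a,a → push 24,24. Stack: [24, 24]
BINARY_OP | → 24 | 24 = 24. Stack: [24]
LOAD_FAST b → push -10. Stack: [24, -10]
BINARY_OP * → 24 * -10 = -240. Stack: [-240]
STORE_FAST r → r=-240. Stack: []
LOAD_FAST_LOAD_FAST r,b → push -240,-10. Stack: [-240, -10]
BINARY_OP - → -240 - -10 = -230. Stack: [-230]
STORE_FAST q → q=-230. Stack: []
LOAD_CONST → push 64. Stack: [64]
STORE_FAST s → s=64. Stack: []
LOAD_FAST_LOAD_FAST b,b → push -10,-10. Stack: [-10, -10]
BINARY_OP // → -10 // -10 = 1. Stack: [1]
STORE_FAST p → p=1. Stack: []
LOAD_FAST_LOAD_FAST q,b → push -230,-10. Stack: [-230, -10]
BINARY_OP // → -230 // -10 = 23. Stack: [23]
LOAD_FAST_LOAD_FAST a,p → push 24,1. Stack: [23, 24, 1]
BINARY_OP // → 24 // 1 = 24. Stack: [23, 24]
BINARY_OP + → 23 + 24 = 47. Stack: [47]
STORE_FAST q → q=47. Stack: []
LOAD_FAST_LOAD_FAST b,a → push -10,24. Stack: [-10, 24]
BINARY_OP // → -10 // 24 = -1. Stack: [-1]
LOAD_FAST r → push -240. Stack: [-1, -240]
BINARY_OP + → -1 + -240 = -241. Stack: [-241]
STORE_FAST p → p=-241. Stack: []
LOAD_CONST → push 6. Stack: [6]
LOAD_FAST a → push 24. Stack: [6, 24]
BINARY_OP + → 6 + 24 = 30. Stack: [30]
STORE_FAST u → u=30. Stack: []
LOAD_FAST q → push 47. Stack: [47]
LOAD_CONST → push 8. Stack: [47, 8]
BINARY_OP % → 47 % 8 = 7. Stack: [7]
STORE_FAST w → w=7. Stack: []
LOAD_FAST w → push 7. Stack: [7]
RETURN_VALUE → return 7.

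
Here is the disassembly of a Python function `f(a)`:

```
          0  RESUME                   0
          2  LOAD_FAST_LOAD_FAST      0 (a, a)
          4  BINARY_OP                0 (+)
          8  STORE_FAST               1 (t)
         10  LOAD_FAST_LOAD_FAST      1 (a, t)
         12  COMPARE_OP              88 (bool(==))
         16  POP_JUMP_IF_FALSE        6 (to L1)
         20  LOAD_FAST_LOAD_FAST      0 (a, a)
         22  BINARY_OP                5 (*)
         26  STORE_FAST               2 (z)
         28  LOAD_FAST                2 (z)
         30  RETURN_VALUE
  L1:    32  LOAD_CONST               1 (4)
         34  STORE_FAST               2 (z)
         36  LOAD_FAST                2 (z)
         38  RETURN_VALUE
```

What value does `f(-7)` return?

4

LOAD_FAST_LOAD_FAST a,a → push -7,-7. Stack: [-7, -7]
BINARY_OP + → -7 + -7 = -14. Stack: [-14]
STORE_FAST t → t=-14. Stack: []
LOAD_FAST_LOAD_FAST a,t → push -7,-14. Stack: [-7, -14]
COMPARE_OP bool(==) → -7 vs -14 = False. Stack: [False]
POP_JUMP_IF_FALSE → pop False; jump. Stack: []
LOAD_CONST → push 4. Stack: [4]
STORE_FAST z → z=4. Stack: []
LOAD_FAST z → push 4. Stack: [4]
RETURN_VALUE → return 4.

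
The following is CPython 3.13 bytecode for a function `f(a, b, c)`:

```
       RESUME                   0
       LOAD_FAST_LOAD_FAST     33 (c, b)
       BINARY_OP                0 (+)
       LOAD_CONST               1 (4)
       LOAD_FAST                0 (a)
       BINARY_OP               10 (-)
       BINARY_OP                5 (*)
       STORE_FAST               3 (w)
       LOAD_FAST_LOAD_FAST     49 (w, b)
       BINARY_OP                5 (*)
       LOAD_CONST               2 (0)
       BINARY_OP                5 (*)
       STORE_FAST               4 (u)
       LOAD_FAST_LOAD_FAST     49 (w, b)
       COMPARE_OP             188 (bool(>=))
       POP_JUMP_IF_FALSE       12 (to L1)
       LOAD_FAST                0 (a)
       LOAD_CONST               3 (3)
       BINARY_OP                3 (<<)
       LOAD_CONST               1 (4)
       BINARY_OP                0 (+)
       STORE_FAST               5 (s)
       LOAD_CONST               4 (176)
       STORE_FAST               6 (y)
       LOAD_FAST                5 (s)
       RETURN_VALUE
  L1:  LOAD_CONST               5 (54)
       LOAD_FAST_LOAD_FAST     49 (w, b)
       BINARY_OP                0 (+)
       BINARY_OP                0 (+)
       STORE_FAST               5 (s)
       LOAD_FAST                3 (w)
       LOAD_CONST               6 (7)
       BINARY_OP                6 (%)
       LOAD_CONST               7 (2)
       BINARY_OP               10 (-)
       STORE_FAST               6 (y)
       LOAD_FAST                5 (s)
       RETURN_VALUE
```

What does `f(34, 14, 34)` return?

LOAD_FAST_LOAD_FAST c,b → push 34,14. Stack: [34, 14]
BINARY_OP + → 34 + 14 = 48. Stack: [48]
LOAD_CONST → push 4. Stack: [48, 4]
LOAD_FAST a → push 34. Stack: [48, 4, 34]
BINARY_OP - → 4 - 34 = -30. Stack: [48, -30]
BINARY_OP * → 48 * -30 = -1440. Stack: [-1440]
STORE_FAST w → w=-1440. Stack: []
LOAD_FAST_LOAD_FAST w,b → push -1440,14. Stack: [-1440, 14]
BINARY_OP * → -1440 * 14 = -20160. Stack: [-20160]
LOAD_CONST → push 0. Stack: [-20160, 0]
BINARY_OP * → -20160 * 0 = 0. Stack: [0]
STORE_FAST u → u=0. Stack: []
LOAD_FAST_LOAD_FAST w,b → push -1440,14. Stack: [-1440, 14]
COMPARE_OP bool(>=) → -1440 vs 14 = False. Stack: [False]
POP_JUMP_IF_FALSE → pop False; jump. Stack: []
LOAD_CONST → push 54. Stack: [54]
LOAD_FAST_LOAD_FAST w,b → push -1440,14. Stack: [54, -1440, 14]
BINARY_OP + → -1440 + 14 = -1426. Stack: [54, -1426]
BINARY_OP + → 54 + -1426 = -1372. Stack: [-1372]
STORE_FAST s → s=-1372. Stack: []
LOAD_FAST w → push -1440. Stack: [-1440]
LOAD_CONST → push 7. Stack: [-1440, 7]
BINARY_OP % → -1440 % 7 = 2. Stack: [2]
LOAD_CONST → push 2. Stack: [2, 2]
BINARY_OP - → 2 - 2 = 0. Stack: [0]
STORE_FAST y → y=0. Stack: []
LOAD_FAST s → push -1372. Stack: [-1372]
RETURN_VALUE → return -1372.

-1372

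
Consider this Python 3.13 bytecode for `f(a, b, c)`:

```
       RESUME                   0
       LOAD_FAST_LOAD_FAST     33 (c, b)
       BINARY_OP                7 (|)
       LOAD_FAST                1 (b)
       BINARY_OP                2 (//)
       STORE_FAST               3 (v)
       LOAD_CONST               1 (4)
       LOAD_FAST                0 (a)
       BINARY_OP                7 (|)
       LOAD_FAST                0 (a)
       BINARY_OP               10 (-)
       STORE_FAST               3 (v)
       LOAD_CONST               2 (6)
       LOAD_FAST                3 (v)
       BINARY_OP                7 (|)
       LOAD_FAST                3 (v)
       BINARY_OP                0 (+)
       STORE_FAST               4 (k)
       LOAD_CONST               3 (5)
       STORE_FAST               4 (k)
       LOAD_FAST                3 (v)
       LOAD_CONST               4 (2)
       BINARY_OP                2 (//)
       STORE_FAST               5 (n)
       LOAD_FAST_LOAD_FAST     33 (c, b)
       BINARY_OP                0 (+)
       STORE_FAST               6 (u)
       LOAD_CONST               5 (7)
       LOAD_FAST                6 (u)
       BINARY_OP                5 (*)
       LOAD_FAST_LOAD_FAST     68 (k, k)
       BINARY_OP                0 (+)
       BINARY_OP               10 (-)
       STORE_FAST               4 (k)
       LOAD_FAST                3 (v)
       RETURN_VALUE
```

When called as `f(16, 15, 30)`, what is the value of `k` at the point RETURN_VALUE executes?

LOAD_FAST_LOAD_FAST c,b → push 30,15. Stack: [30, 15]
BINARY_OP | → 30 | 15 = 31. Stack: [31]
LOAD_FAST b → push 15. Stack: [31, 15]
BINARY_OP // → 31 // 15 = 2. Stack: [2]
STORE_FAST v → v=2. Stack: []
LOAD_CONST → push 4. Stack: [4]
LOAD_FAST a → push 16. Stack: [4, 16]
BINARY_OP | → 4 | 16 = 20. Stack: [20]
LOAD_FAST a → push 16. Stack: [20, 16]
BINARY_OP - → 20 - 16 = 4. Stack: [4]
STORE_FAST v → v=4. Stack: []
LOAD_CONST → push 6. Stack: [6]
LOAD_FAST v → push 4. Stack: [6, 4]
BINARY_OP | → 6 | 4 = 6. Stack: [6]
LOAD_FAST v → push 4. Stack: [6, 4]
BINARY_OP + → 6 + 4 = 10. Stack: [10]
STORE_FAST k → k=10. Stack: []
LOAD_CONST → push 5. Stack: [5]
STORE_FAST k → k=5. Stack: []
LOAD_FAST v → push 4. Stack: [4]
LOAD_CONST → push 2. Stack: [4, 2]
BINARY_OP // → 4 // 2 = 2. Stack: [2]
STORE_FAST n → n=2. Stack: []
LOAD_FAST_LOAD_FAST c,b → push 30,15. Stack: [30, 15]
BINARY_OP + → 30 + 15 = 45. Stack: [45]
STORE_FAST u → u=45. Stack: []
LOAD_CONST → push 7. Stack: [7]
LOAD_FAST u → push 45. Stack: [7, 45]
BINARY_OP * → 7 * 45 = 315. Stack: [315]
LOAD_FAST_LOAD_FAST k,k → push 5,5. Stack: [315, 5, 5]
BINARY_OP + → 5 + 5 = 10. Stack: [315, 10]
BINARY_OP - → 315 - 10 = 305. Stack: [305]
STORE_FAST k → k=305. Stack: []
LOAD_FAST v → push 4. Stack: [4]
RETURN_VALUE → return 4.

305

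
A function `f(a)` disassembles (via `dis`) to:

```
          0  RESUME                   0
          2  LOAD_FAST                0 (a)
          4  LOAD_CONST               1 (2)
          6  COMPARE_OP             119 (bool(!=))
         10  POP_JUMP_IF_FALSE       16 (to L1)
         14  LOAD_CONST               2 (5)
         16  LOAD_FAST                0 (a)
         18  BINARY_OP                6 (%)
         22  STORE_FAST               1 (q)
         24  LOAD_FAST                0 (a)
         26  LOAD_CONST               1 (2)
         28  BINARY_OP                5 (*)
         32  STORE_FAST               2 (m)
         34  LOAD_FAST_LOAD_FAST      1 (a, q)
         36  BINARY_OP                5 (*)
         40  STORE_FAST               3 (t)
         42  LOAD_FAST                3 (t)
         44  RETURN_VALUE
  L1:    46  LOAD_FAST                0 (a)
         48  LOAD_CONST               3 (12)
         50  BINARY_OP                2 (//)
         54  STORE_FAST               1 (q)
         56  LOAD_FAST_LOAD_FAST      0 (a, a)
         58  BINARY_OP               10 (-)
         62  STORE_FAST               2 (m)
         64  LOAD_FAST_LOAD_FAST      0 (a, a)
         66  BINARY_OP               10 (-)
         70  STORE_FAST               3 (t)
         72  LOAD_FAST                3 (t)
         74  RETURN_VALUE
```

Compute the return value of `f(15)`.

LOAD_FAST a → push 15. Stack: [15]
LOAD_CONST → push 2. Stack: [15, 2]
COMPARE_OP bool(!=) → 15 vs 2 = True. Stack: [True]
POP_JUMP_IF_FALSE → pop True; no jump. Stack: []
LOAD_CONST → push 5. Stack: [5]
LOAD_FAST a → push 15. Stack: [5, 15]
BINARY_OP % → 5 % 15 = 5. Stack: [5]
STORE_FAST q → q=5. Stack: []
LOAD_FAST a → push 15. Stack: [15]
LOAD_CONST → push 2. Stack: [15, 2]
BINARY_OP * → 15 * 2 = 30. Stack: [30]
STORE_FAST m → m=30. Stack: []
LOAD_FAST_LOAD_FAST a,q → push 15,5. Stack: [15, 5]
BINARY_OP * → 15 * 5 = 75. Stack: [75]
STORE_FAST t → t=75. Stack: []
LOAD_FAST t → push 75. Stack: [75]
RETURN_VALUE → return 75.

75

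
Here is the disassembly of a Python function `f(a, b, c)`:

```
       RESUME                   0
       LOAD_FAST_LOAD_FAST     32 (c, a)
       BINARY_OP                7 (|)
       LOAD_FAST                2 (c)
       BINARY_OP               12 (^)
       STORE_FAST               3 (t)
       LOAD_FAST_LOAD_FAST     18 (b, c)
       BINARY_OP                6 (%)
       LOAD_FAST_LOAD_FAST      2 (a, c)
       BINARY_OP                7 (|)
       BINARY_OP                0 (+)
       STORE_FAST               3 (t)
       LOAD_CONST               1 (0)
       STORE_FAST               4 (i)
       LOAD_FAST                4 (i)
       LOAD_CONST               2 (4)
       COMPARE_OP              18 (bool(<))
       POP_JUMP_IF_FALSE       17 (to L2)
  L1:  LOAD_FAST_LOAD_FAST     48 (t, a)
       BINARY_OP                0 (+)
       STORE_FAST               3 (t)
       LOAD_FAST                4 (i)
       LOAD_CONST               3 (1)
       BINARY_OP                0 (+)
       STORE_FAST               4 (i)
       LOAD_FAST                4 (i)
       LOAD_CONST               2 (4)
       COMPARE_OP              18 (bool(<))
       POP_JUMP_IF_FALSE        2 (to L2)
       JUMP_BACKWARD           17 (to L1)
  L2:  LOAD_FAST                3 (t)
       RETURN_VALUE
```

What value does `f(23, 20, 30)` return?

143

LOAD_FAST_LOAD_FAST c,a → push 30,23. Stack: [30, 23]
BINARY_OP | → 30 | 23 = 31. Stack: [31]
LOAD_FAST c → push 30. Stack: [31, 30]
BINARY_OP ^ → 31 ^ 30 = 1. Stack: [1]
STORE_FAST t → t=1. Stack: []
LOAD_FAST_LOAD_FAST b,c → push 20,30. Stack: [20, 30]
BINARY_OP % → 20 % 30 = 20. Stack: [20]
LOAD_FAST_LOAD_FAST a,c → push 23,30. Stack: [20, 23, 30]
BINARY_OP | → 23 | 30 = 31. Stack: [20, 31]
BINARY_OP + → 20 + 31 = 51. Stack: [51]
STORE_FAST t → t=51. Stack: []
LOAD_CONST → push 0. Stack: [0]
STORE_FAST i → i=0. Stack: []
LOAD_FAST i → push 0. Stack: [0]
LOAD_CONST → push 4. Stack: [0, 4]
COMPARE_OP bool(<) → 0 vs 4 = True. Stack: [True]
POP_JUMP_IF_FALSE → pop True; no jump. Stack: []
LOAD_FAST_LOAD_FAST t,a → push 51,23. Stack: [51, 23]
BINARY_OP + → 51 + 23 = 74. Stack: [74]
STORE_FAST t → t=74. Stack: []
LOAD_FAST i → push 0. Stack: [0]
LOAD_CONST → push 1. Stack: [0, 1]
BINARY_OP + → 0 + 1 = 1. Stack: [1]
STORE_FAST i → i=1. Stack: []
LOAD_FAST i → push 1. Stack: [1]
LOAD_CONST → push 4. Stack: [1, 4]
COMPARE_OP bool(<) → 1 vs 4 = True. Stack: [True]
POP_JUMP_IF_FALSE → pop True; no jump. Stack: []
LOAD_FAST_LOAD_FAST t,a → push 74,23. Stack: [74, 23]
BINARY_OP + → 74 + 23 = 97. Stack: [97]
STORE_FAST t → t=97. Stack: []
LOAD_FAST i → push 1. Stack: [1]
LOAD_CONST → push 1. Stack: [1, 1]
BINARY_OP + → 1 + 1 = 2. Stack: [2]
STORE_FAST i → i=2. Stack: []
LOAD_FAST i → push 2. Stack: [2]
LOAD_CONST → push 4. Stack: [2, 4]
COMPARE_OP bool(<) → 2 vs 4 = True. Stack: [True]
POP_JUMP_IF_FALSE → pop True; no jump. Stack: []
LOAD_FAST_LOAD_FAST t,a → push 97,23. Stack: [97, 23]
BINARY_OP + → 97 + 23 = 120. Stack: [120]
STORE_FAST t → t=120. Stack: []
LOAD_FAST i → push 2. Stack: [2]
LOAD_CONST → push 1. Stack: [2, 1]
BINARY_OP + → 2 + 1 = 3. Stack: [3]
STORE_FAST i → i=3. Stack: []
LOAD_FAST i → push 3. Stack: [3]
LOAD_CONST → push 4. Stack: [3, 4]
COMPARE_OP bool(<) → 3 vs 4 = True. Stack: [True]
POP_JUMP_IF_FALSE → pop True; no jump. Stack: []
LOAD_FAST_LOAD_FAST t,a → push 120,23. Stack: [120, 23]
BINARY_OP + → 120 + 23 = 143. Stack: [143]
STORE_FAST t → t=143. Stack: []
LOAD_FAST i → push 3. Stack: [3]
LOAD_CONST → push 1. Stack: [3, 1]
BINARY_OP + → 3 + 1 = 4. Stack: [4]
STORE_FAST i → i=4. Stack: []
LOAD_FAST i → push 4. Stack: [4]
LOAD_CONST → push 4. Stack: [4, 4]
COMPARE_OP bool(<) → 4 vs 4 = False. Stack: [False]
POP_JUMP_IF_FALSE → pop False; jump. Stack: []
LOAD_FAST t → push 143. Stack: [143]
RETURN_VALUE → return 143.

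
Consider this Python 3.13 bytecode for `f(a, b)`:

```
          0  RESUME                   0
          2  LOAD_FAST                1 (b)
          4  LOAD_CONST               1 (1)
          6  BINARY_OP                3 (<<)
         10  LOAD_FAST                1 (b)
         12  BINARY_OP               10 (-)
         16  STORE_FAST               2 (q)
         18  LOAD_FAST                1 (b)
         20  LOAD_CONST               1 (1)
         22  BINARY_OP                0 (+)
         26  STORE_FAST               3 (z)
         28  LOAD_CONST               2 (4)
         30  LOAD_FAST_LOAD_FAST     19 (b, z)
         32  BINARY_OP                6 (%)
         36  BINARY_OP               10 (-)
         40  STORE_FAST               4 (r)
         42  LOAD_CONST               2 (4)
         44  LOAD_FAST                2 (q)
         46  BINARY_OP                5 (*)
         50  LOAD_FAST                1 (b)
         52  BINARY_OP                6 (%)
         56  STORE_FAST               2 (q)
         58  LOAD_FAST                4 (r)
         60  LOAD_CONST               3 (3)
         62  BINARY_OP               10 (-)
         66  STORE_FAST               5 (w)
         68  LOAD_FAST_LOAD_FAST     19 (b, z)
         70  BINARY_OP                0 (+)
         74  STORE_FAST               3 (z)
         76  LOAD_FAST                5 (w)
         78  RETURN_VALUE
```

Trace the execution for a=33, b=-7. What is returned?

2

LOAD_FAST b → push -7. Stack: [-7]
LOAD_CONST → push 1. Stack: [-7, 1]
BINARY_OP << → -7 << 1 = -14. Stack: [-14]
LOAD_FAST b → push -7. Stack: [-14, -7]
BINARY_OP - → -14 - -7 = -7. Stack: [-7]
STORE_FAST q → q=-7. Stack: []
LOAD_FAST b → push -7. Stack: [-7]
LOAD_CONST → push 1. Stack: [-7, 1]
BINARY_OP + → -7 + 1 = -6. Stack: [-6]
STORE_FAST z → z=-6. Stack: []
LOAD_CONST → push 4. Stack: [4]
LOAD_FAST_LOAD_FAST b,z → push -7,-6. Stack: [4, -7, -6]
BINARY_OP % → -7 % -6 = -1. Stack: [4, -1]
BINARY_OP - → 4 - -1 = 5. Stack: [5]
STORE_FAST r → r=5. Stack: []
LOAD_CONST → push 4. Stack: [4]
LOAD_FAST q → push -7. Stack: [4, -7]
BINARY_OP * → 4 * -7 = -28. Stack: [-28]
LOAD_FAST b → push -7. Stack: [-28, -7]
BINARY_OP % → -28 % -7 = 0. Stack: [0]
STORE_FAST q → q=0. Stack: []
LOAD_FAST r → push 5. Stack: [5]
LOAD_CONST → push 3. Stack: [5, 3]
BINARY_OP - → 5 - 3 = 2. Stack: [2]
STORE_FAST w → w=2. Stack: []
LOAD_FAST_LOAD_FAST b,z → push -7,-6. Stack: [-7, -6]
BINARY_OP + → -7 + -6 = -13. Stack: [-13]
STORE_FAST z → z=-13. Stack: []
LOAD_FAST w → push 2. Stack: [2]
RETURN_VALUE → return 2.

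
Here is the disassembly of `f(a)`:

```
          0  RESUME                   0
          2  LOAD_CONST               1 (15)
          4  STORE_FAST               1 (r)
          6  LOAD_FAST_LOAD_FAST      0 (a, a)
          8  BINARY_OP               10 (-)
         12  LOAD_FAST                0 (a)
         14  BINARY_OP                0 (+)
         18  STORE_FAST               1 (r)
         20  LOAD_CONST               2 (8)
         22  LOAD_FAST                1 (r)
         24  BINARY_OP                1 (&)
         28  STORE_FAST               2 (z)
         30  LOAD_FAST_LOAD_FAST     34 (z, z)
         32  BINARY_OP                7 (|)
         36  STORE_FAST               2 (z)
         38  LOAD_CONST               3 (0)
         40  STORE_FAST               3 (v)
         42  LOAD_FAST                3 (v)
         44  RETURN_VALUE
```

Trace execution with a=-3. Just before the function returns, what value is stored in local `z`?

LOAD_CONST → push 15. Stack: [15]
STORE_FAST r → r=15. Stack: []
LOAD_FAST_LOAD_FAST a,a → push -3,-3. Stack: [-3, -3]
BINARY_OP - → -3 - -3 = 0. Stack: [0]
LOAD_FAST a → push -3. Stack: [0, -3]
BINARY_OP + → 0 + -3 = -3. Stack: [-3]
STORE_FAST r → r=-3. Stack: []
LOAD_CONST → push 8. Stack: [8]
LOAD_FAST r → push -3. Stack: [8, -3]
BINARY_OP & → 8 & -3 = 8. Stack: [8]
STORE_FAST z → z=8. Stack: []
LOAD_FAST_LOAD_FAST z,z → push 8,8. Stack: [8, 8]
BINARY_OP | → 8 | 8 = 8. Stack: [8]
STORE_FAST z → z=8. Stack: []
LOAD_CONST → push 0. Stack: [0]
STORE_FAST v → v=0. Stack: []
LOAD_FAST v → push 0. Stack: [0]
RETURN_VALUE → return 0.

8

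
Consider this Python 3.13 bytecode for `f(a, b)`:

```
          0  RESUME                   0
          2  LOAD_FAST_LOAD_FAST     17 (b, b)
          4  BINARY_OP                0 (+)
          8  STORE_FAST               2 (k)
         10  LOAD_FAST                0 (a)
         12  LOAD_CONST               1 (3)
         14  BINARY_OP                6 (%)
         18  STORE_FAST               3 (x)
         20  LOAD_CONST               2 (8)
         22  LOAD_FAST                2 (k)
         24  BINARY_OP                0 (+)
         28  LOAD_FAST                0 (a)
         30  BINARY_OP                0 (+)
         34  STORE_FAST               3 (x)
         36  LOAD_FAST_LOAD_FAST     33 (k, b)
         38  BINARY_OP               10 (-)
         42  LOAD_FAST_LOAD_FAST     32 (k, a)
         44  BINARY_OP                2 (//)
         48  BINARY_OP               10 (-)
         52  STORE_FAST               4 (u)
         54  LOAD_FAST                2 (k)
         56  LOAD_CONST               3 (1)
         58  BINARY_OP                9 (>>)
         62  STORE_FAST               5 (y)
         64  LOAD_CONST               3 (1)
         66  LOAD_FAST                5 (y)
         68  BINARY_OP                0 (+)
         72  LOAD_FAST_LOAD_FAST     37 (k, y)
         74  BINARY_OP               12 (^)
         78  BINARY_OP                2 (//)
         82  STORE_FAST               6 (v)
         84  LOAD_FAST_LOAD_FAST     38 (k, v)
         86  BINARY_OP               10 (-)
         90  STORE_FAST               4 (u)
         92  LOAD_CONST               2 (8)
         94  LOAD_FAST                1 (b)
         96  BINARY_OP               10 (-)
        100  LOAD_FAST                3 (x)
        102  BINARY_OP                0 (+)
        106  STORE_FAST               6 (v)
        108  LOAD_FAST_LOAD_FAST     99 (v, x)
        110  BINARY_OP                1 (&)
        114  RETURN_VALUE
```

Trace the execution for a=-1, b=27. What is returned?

LOAD_FAST_LOAD_FAST b,b → push 27,27. Stack: [27, 27]
BINARY_OP + → 27 + 27 = 54. Stack: [54]
STORE_FAST k → k=54. Stack: []
LOAD_FAST a → push -1. Stack: [-1]
LOAD_CONST → push 3. Stack: [-1, 3]
BINARY_OP % → -1 % 3 = 2. Stack: [2]
STORE_FAST x → x=2. Stack: []
LOAD_CONST → push 8. Stack: [8]
LOAD_FAST k → push 54. Stack: [8, 54]
BINARY_OP + → 8 + 54 = 62. Stack: [62]
LOAD_FAST a → push -1. Stack: [62, -1]
BINARY_OP + → 62 + -1 = 61. Stack: [61]
STORE_FAST x → x=61. Stack: []
LOAD_FAST_LOAD_FAST k,b → push 54,27. Stack: [54, 27]
BINARY_OP - → 54 - 27 = 27. Stack: [27]
LOAD_FAST_LOAD_FAST k,a → push 54,-1. Stack: [27, 54, -1]
BINARY_OP // → 54 // -1 = -54. Stack: [27, -54]
BINARY_OP - → 27 - -54 = 81. Stack: [81]
STORE_FAST u → u=81. Stack: []
LOAD_FAST k → push 54. Stack: [54]
LOAD_CONST → push 1. Stack: [54, 1]
BINARY_OP >> → 54 >> 1 = 27. Stack: [27]
STORE_FAST y → y=27. Stack: []
LOAD_CONST → push 1. Stack: [1]
LOAD_FAST y → push 27. Stack: [1, 27]
BINARY_OP + → 1 + 27 = 28. Stack: [28]
LOAD_FAST_LOAD_FAST k,y → push 54,27. Stack: [28, 54, 27]
BINARY_OP ^ → 54 ^ 27 = 45. Stack: [28, 45]
BINARY_OP // → 28 // 45 = 0. Stack: [0]
STORE_FAST v → v=0. Stack: []
LOAD_FAST_LOAD_FAST k,v → push 54,0. Stack: [54, 0]
BINARY_OP - → 54 - 0 = 54. Stack: [54]
STORE_FAST u → u=54. Stack: []
LOAD_CONST → push 8. Stack: [8]
LOAD_FAST b → push 27. Stack: [8, 27]
BINARY_OP - → 8 - 27 = -19. Stack: [-19]
LOAD_FAST x → push 61. Stack: [-19, 61]
BINARY_OP + → -19 + 61 = 42. Stack: [42]
STORE_FAST v → v=42. Stack: []
LOAD_FAST_LOAD_FAST v,x → push 42,61. Stack: [42, 61]
BINARY_OP & → 42 & 61 = 40. Stack: [40]
RETURN_VALUE → return 40.

40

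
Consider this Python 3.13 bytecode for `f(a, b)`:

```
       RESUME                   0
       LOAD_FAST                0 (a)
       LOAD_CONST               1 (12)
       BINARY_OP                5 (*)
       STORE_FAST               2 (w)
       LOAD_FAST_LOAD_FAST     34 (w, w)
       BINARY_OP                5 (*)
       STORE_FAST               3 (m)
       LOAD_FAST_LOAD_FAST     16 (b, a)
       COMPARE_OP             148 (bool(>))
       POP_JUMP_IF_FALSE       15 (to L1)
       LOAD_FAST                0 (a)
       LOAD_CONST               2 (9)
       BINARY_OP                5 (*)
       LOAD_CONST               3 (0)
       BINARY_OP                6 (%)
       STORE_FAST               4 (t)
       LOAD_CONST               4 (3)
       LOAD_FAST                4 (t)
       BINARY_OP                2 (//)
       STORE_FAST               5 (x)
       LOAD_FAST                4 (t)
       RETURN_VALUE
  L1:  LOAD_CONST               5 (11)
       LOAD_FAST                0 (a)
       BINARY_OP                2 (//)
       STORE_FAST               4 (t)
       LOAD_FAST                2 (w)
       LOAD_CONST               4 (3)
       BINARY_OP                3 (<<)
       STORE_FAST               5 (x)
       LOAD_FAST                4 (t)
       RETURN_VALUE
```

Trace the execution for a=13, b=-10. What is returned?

0

LOAD_FAST a → push 13. Stack: [13]
LOAD_CONST → push 12. Stack: [13, 12]
BINARY_OP * → 13 * 12 = 156. Stack: [156]
STORE_FAST w → w=156. Stack: []
LOAD_FAST_LOAD_FAST w,w → push 156,156. Stack: [156, 156]
BINARY_OP * → 156 * 156 = 24336. Stack: [24336]
STORE_FAST m → m=24336. Stack: []
LOAD_FAST_LOAD_FAST b,a → push -10,13. Stack: [-10, 13]
COMPARE_OP bool(>) → -10 vs 13 = False. Stack: [False]
POP_JUMP_IF_FALSE → pop False; jump. Stack: []
LOAD_CONST → push 11. Stack: [11]
LOAD_FAST a → push 13. Stack: [11, 13]
BINARY_OP // → 11 // 13 = 0. Stack: [0]
STORE_FAST t → t=0. Stack: []
LOAD_FAST w → push 156. Stack: [156]
LOAD_CONST → push 3. Stack: [156, 3]
BINARY_OP << → 156 << 3 = 1248. Stack: [1248]
STORE_FAST x → x=1248. Stack: []
LOAD_FAST t → push 0. Stack: [0]
RETURN_VALUE → return 0.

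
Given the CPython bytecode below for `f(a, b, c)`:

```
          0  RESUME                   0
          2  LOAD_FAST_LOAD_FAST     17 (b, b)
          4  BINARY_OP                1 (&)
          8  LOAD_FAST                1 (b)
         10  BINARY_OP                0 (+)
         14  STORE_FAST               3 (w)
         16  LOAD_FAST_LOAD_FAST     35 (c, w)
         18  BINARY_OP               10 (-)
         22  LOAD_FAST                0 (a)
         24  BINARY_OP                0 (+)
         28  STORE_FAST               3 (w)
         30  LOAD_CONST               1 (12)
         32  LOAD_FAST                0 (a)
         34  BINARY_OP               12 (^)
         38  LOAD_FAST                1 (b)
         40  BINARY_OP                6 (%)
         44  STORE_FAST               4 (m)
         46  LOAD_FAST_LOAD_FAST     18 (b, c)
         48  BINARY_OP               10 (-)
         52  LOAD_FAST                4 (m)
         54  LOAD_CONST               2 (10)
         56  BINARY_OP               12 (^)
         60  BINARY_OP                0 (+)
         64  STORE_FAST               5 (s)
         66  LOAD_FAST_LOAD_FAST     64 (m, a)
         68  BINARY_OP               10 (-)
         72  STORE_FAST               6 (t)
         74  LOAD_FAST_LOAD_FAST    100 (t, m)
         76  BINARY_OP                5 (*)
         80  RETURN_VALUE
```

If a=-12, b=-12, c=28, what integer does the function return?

LOAD_FAST_LOAD_FAST b,b → push -12,-12. Stack: [-12, -12]
BINARY_OP & → -12 & -12 = -12. Stack: [-12]
LOAD_FAST b → push -12. Stack: [-12, -12]
BINARY_OP + → -12 + -12 = -24. Stack: [-24]
STORE_FAST w → w=-24. Stack: []
LOAD_FAST_LOAD_FAST c,w → push 28,-24. Stack: [28, -24]
BINARY_OP - → 28 - -24 = 52. Stack: [52]
LOAD_FAST a → push -12. Stack: [52, -12]
BINARY_OP + → 52 + -12 = 40. Stack: [40]
STORE_FAST w → w=40. Stack: []
LOAD_CONST → push 12. Stack: [12]
LOAD_FAST a → push -12. Stack: [12, -12]
BINARY_OP ^ → 12 ^ -12 = -8. Stack: [-8]
LOAD_FAST b → push -12. Stack: [-8, -12]
BINARY_OP % → -8 % -12 = -8. Stack: [-8]
STORE_FAST m → m=-8. Stack: []
LOAD_FAST_LOAD_FAST b,c → push -12,28. Stack: [-12, 28]
BINARY_OP - → -12 - 28 = -40. Stack: [-40]
LOAD_FAST m → push -8. Stack: [-40, -8]
LOAD_CONST → push 10. Stack: [-40, -8, 10]
BINARY_OP ^ → -8 ^ 10 = -14. Stack: [-40, -14]
BINARY_OP + → -40 + -14 = -54. Stack: [-54]
STORE_FAST s → s=-54. Stack: []
LOAD_FAST_LOAD_FAST m,a → push -8,-12. Stack: [-8, -12]
BINARY_OP - → -8 - -12 = 4. Stack: [4]
STORE_FAST t → t=4. Stack: []
LOAD_FAST_LOAD_FAST t,m → push 4,-8. Stack: [4, -8]
BINARY_OP * → 4 * -8 = -32. Stack: [-32]
RETURN_VALUE → return -32.

-32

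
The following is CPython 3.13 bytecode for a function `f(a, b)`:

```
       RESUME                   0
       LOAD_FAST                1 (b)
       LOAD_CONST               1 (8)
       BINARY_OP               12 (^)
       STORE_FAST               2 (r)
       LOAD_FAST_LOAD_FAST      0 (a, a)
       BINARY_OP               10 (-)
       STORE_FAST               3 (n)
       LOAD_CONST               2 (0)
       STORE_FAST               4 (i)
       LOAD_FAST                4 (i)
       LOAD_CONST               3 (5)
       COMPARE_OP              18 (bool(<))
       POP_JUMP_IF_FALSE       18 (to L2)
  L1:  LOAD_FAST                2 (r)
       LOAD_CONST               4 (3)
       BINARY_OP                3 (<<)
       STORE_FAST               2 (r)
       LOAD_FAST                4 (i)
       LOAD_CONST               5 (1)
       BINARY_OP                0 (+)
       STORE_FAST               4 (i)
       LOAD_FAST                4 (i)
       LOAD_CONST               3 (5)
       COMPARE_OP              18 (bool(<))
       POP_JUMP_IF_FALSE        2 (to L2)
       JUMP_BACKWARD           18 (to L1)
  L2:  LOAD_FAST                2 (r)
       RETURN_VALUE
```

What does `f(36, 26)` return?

LOAD_FAST b → push 26
LOAD_CONST → push 8
BINARY_OP ^ → 26 ^ 8 = 18
STORE_FAST r → r=18
LOAD_FAST_LOAD_FAST a,a → push 36,36
BINARY_OP - → 36 - 36 = 0
STORE_FAST n → n=0
LOAD_CONST → push 0
STORE_FAST i → i=0
LOAD_FAST i → push 0
LOAD_CONST → push 5
COMPARE_OP bool(<) → 0 vs 5 = True
POP_JUMP_IF_FALSE → pop True; no jump
LOAD_FAST r → push 18
LOAD_CONST → push 3
BINARY_OP << → 18 << 3 = 144
STORE_FAST r → r=144
LOAD_FAST i → push 0
LOAD_CONST → push 1
BINARY_OP + → 0 + 1 = 1
STORE_FAST i → i=1
LOAD_FAST i → push 1
LOAD_CONST → push 5
COMPARE_OP bool(<) → 1 vs 5 = True
POP_JUMP_IF_FALSE → pop True; no jump
LOAD_FAST r → push 144
LOAD_CONST → push 3
BINARY_OP << → 144 << 3 = 1152
STORE_FAST r → r=1152
LOAD_FAST i → push 1
LOAD_CONST → push 1
BINARY_OP + → 1 + 1 = 2
STORE_FAST i → i=2
LOAD_FAST i → push 2
LOAD_CONST → push 5
COMPARE_OP bool(<) → 2 vs 5 = True
POP_JUMP_IF_FALSE → pop True; no jump
LOAD_FAST r → push 1152
LOAD_CONST → push 3
BINARY_OP << → 1152 << 3 = 9216
STORE_FAST r → r=9216
LOAD_FAST i → push 2
LOAD_CONST → push 1
BINARY_OP + → 2 + 1 = 3
STORE_FAST i → i=3
LOAD_FAST i → push 3
LOAD_CONST → push 5
COMPARE_OP bool(<) → 3 vs 5 = True
POP_JUMP_IF_FALSE → pop True; no jump
LOAD_FAST r → push 9216
LOAD_CONST → push 3
BINARY_OP << → 9216 << 3 = 73728
STORE_FAST r → r=73728
LOAD_FAST i → push 3
LOAD_CONST → push 1
BINARY_OP + → 3 + 1 = 4
STORE_FAST i → i=4
LOAD_FAST i → push 4
LOAD_CONST → push 5
COMPARE_OP bool(<) → 4 vs 5 = True
POP_JUMP_IF_FALSE → pop True; no jump
LOAD_FAST r → push 73728
LOAD_CONST → push 3
BINARY_OP << → 73728 << 3 = 589824
STORE_FAST r → r=589824
LOAD_FAST i → push 4
LOAD_CONST → push 1
BINARY_OP + → 4 + 1 = 5
STORE_FAST i → i=5
LOAD_FAST i → push 5
LOAD_CONST → push 5
COMPARE_OP bool(<) → 5 vs 5 = False
POP_JUMP_IF_FALSE → pop False; jump
LOAD_FAST r → push 589824
RETURN_VALUE → return 589824.

589824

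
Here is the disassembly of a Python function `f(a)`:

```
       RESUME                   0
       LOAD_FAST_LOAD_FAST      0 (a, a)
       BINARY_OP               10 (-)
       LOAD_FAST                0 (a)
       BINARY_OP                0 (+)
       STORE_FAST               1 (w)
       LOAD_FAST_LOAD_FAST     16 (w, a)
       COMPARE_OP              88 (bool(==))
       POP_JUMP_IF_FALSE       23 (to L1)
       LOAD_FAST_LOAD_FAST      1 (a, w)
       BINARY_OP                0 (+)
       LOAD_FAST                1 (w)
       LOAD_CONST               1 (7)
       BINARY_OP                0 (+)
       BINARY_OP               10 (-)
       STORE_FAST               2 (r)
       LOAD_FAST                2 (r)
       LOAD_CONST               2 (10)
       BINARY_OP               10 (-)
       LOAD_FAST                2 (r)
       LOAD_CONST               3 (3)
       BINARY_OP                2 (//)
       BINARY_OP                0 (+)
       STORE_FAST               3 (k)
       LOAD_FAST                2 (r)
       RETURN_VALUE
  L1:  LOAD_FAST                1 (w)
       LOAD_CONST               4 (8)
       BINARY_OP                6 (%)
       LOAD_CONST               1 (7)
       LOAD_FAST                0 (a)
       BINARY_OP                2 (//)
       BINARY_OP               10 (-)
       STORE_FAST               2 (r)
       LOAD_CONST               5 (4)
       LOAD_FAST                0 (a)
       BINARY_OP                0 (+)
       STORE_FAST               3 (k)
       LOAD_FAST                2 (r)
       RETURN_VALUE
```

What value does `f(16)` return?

9

LOAD_FAST_LOAD_FAST a,a → push 16,16. Stack: [16, 16]
BINARY_OP - → 16 - 16 = 0. Stack: [0]
LOAD_FAST a → push 16. Stack: [0, 16]
BINARY_OP + → 0 + 16 = 16. Stack: [16]
STORE_FAST w → w=16. Stack: []
LOAD_FAST_LOAD_FAST w,a → push 16,16. Stack: [16, 16]
COMPARE_OP bool(==) → 16 vs 16 = True. Stack: [True]
POP_JUMP_IF_FALSE → pop True; no jump. Stack: []
LOAD_FAST_LOAD_FAST a,w → push 16,16. Stack: [16, 16]
BINARY_OP + → 16 + 16 = 32. Stack: [32]
LOAD_FAST w → push 16. Stack: [32, 16]
LOAD_CONST → push 7. Stack: [32, 16, 7]
BINARY_OP + → 16 + 7 = 23. Stack: [32, 23]
BINARY_OP - → 32 - 23 = 9. Stack: [9]
STORE_FAST r → r=9. Stack: []
LOAD_FAST r → push 9. Stack: [9]
LOAD_CONST → push 10. Stack: [9, 10]
BINARY_OP - → 9 - 10 = -1. Stack: [-1]
LOAD_FAST r → push 9. Stack: [-1, 9]
LOAD_CONST → push 3. Stack: [-1, 9, 3]
BINARY_OP // → 9 // 3 = 3. Stack: [-1, 3]
BINARY_OP + → -1 + 3 = 2. Stack: [2]
STORE_FAST k → k=2. Stack: []
LOAD_FAST r → push 9. Stack: [9]
RETURN_VALUE → return 9.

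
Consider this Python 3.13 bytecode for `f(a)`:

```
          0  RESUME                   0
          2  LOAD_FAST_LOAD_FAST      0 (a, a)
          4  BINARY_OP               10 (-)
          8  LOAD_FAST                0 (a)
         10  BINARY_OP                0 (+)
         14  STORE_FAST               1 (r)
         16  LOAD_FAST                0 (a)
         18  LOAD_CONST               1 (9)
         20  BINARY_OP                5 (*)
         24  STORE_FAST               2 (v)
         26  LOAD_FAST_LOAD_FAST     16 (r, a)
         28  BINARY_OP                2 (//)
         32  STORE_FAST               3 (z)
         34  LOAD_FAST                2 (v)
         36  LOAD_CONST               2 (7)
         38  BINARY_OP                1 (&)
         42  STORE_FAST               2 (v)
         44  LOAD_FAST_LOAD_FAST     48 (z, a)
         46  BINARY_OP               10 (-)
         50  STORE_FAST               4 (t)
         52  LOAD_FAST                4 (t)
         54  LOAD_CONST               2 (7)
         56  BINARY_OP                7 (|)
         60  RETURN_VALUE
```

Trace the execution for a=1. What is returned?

LOAD_FAST_LOAD_FAST a,a → push 1,1. Stack: [1, 1]
BINARY_OP - → 1 - 1 = 0. Stack: [0]
LOAD_FAST a → push 1. Stack: [0, 1]
BINARY_OP + → 0 + 1 = 1. Stack: [1]
STORE_FAST r → r=1. Stack: []
LOAD_FAST a → push 1. Stack: [1]
LOAD_CONST → push 9. Stack: [1, 9]
BINARY_OP * → 1 * 9 = 9. Stack: [9]
STORE_FAST v → v=9. Stack: []
LOAD_FAST_LOAD_FAST r,a → push 1,1. Stack: [1, 1]
BINARY_OP // → 1 // 1 = 1. Stack: [1]
STORE_FAST z → z=1. Stack: []
LOAD_FAST v → push 9. Stack: [9]
LOAD_CONST → push 7. Stack: [9, 7]
BINARY_OP & → 9 & 7 = 1. Stack: [1]
STORE_FAST v → v=1. Stack: []
LOAD_FAST_LOAD_FAST z,a → push 1,1. Stack: [1, 1]
BINARY_OP - → 1 - 1 = 0. Stack: [0]
STORE_FAST t → t=0. Stack: []
LOAD_FAST t → push 0. Stack: [0]
LOAD_CONST → push 7. Stack: [0, 7]
BINARY_OP | → 0 | 7 = 7. Stack: [7]
RETURN_VALUE → return 7.

7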